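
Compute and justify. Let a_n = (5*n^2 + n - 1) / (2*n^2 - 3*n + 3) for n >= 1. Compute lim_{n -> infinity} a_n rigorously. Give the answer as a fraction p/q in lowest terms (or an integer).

Divide numerator and denominator by n^2, the highest power:
numerator / n^2 = 5 + 1/n - 1/n^2
denominator / n^2 = 2 - 3/n + 3/n^2
As n -> infinity, all terms of the form c/n^k (k >= 1) tend to 0.
So numerator / n^2 -> 5 and denominator / n^2 -> 2.
Therefore lim a_n = 5/2.

5/2


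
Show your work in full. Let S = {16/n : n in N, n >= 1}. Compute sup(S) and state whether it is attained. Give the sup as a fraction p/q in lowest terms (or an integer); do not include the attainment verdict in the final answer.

Analysis:
- Values: 16, 8, 16/3, 4, ... strictly decreasing.
- The maximum is 16 (n=1); sup = 16 (attained).
- The set is bounded below by 0; 16/n -> 0 so 0 is the greatest lower bound.
- 0 is not in the set, so inf = 0 is not attained.
Conclusion: sup(S) = 16, attained in S.

16


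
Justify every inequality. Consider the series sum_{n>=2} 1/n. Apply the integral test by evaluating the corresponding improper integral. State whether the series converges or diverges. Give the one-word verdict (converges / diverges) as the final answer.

Let f(x) = 1/x. Then f is positive, continuous, and decreasing on [2, infinity), so the integral test applies.
Compute the improper integral int_{2}^infinity f(x) dx:
  antiderivative F(x) = log(x).
  As x -> infinity, log(x) -> infinity.
  So int = infinity - log(2) = infinity. By the integral test, the series diverges.

diverges


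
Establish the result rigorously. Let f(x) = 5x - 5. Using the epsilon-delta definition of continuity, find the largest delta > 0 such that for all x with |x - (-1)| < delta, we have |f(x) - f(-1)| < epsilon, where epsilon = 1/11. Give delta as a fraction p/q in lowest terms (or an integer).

We compute f(-1) = 5*(-1) - 5 = -10.
|f(x) - f(-1)| = |5x - 5 - (-10)| = |5(x - (-1))| = 5|x - (-1)|.
We need 5|x - (-1)| < 1/11, i.e. |x - (-1)| < 1/11 / 5 = 1/55.
So any delta <= 1/55 works. Conversely, if delta > 1/55, then x = -1 + 1/55 satisfies |x - (-1)| = 1/55 < delta but |f(x) - f(-1)| = 5 * 1/55 = 1/11, which is not < 1/11; so no larger delta works.
Hence the largest such delta is 1/55.

1/55


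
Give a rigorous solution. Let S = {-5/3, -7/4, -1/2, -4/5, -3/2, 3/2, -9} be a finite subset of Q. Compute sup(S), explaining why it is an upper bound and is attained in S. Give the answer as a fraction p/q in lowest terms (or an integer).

S is finite, so sup(S) = max(S).
Sorted decreasing:
3/2, -1/2, -4/5, -3/2, -5/3, -7/4, -9
The extremum is 3/2.
For every x in S, x <= 3/2. And 3/2 is in S, so it is attained.
Therefore sup(S) = 3/2.

3/2


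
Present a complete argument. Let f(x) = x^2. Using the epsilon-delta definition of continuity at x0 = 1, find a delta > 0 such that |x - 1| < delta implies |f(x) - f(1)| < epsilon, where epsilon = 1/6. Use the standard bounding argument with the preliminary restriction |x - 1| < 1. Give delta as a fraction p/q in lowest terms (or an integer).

Factor: |x^2 - (1)^2| = |x - 1| * |x + 1|.
Impose |x - 1| < 1 first. Then |x + 1| = |(x - 1) + 2*(1)| <= |x - 1| + 2*|1| < 1 + 2 = 3.
So |x^2 - (1)^2| < delta * 3.
We need delta * 3 <= 1/6, i.e. delta <= 1/6/3 = 1/18.
Since 1/18 < 1, this is tighter than 1; take delta = 1/18.
So delta = 1/18 works.

1/18


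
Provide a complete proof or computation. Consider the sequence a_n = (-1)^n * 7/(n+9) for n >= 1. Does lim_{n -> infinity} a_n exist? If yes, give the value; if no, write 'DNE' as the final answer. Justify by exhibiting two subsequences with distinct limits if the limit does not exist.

Examine the behaviour of a_n along subsequences.
Even-n subsequence a_{2k} = 7/(2k+9) -> 0. Odd-n subsequence a_{2k+1} = -7/(2k+10) -> 0. Both tend to 0, which suggests the limit is 0; verify directly.
|a_n - 0| = 7/(n+9) < 7/n for every n >= 1.
Given epsilon > 0, choose a positive integer N > 7/epsilon. Then for all n >= N, |a_n| < 7/n <= 7/N < epsilon.
So by the definition of the limit, lim a_n exists and equals 0.

0


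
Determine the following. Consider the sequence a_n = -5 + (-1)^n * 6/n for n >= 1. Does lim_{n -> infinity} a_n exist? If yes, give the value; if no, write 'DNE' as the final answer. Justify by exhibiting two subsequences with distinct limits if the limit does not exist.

Examine the behaviour of a_n along subsequences.
Even-n subsequence a_{2k} = -5 + 6/(2k) -> -5. Odd-n subsequence a_{2k+1} = -5 - 6/(2k+1) -> -5. Both tend to -5, which suggests the limit is -5; verify directly.
|a_n - (-5)| = |(-1)^n * 6/n| = 6/n for every n >= 1.
Given epsilon > 0, choose a positive integer N > 6/epsilon. Then for all n >= N, |a_n - (-5)| = 6/n <= 6/N < epsilon.
So by the definition of the limit, lim a_n exists and equals -5.

-5


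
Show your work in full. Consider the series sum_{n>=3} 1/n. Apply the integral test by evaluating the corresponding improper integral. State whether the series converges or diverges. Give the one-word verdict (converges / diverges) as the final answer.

Let f(x) = 1/x. Then f is positive, continuous, and decreasing on [3, infinity), so the integral test applies.
Compute the improper integral int_{3}^infinity f(x) dx:
  antiderivative F(x) = log(x).
  As x -> infinity, log(x) -> infinity.
  So int = infinity - log(3) = infinity. By the integral test, the series diverges.

diverges


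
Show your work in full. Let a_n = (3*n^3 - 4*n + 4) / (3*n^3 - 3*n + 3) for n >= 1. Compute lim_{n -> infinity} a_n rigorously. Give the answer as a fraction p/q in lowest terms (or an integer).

Divide numerator and denominator by n^3, the highest power:
numerator / n^3 = 3 - 4/n^2 + 4/n^3
denominator / n^3 = 3 - 3/n^2 + 3/n^3
As n -> infinity, all terms of the form c/n^k (k >= 1) tend to 0.
So numerator / n^3 -> 3 and denominator / n^3 -> 3.
Therefore lim a_n = 1.

1


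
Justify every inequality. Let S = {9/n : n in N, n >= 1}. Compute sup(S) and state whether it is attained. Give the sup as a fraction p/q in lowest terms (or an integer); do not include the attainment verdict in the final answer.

Analysis:
- Values: 9, 9/2, 3, 9/4, ... strictly decreasing.
- The maximum is 9 (n=1); sup = 9 (attained).
- The set is bounded below by 0; 9/n -> 0 so 0 is the greatest lower bound.
- 0 is not in the set, so inf = 0 is not attained.
Conclusion: sup(S) = 9, attained in S.

9


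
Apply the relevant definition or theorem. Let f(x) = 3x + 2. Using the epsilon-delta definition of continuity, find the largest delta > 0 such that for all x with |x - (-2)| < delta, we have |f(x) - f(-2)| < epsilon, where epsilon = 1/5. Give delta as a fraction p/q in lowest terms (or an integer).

We compute f(-2) = 3*(-2) + 2 = -4.
|f(x) - f(-2)| = |3x + 2 - (-4)| = |3(x - (-2))| = 3|x - (-2)|.
We need 3|x - (-2)| < 1/5, i.e. |x - (-2)| < 1/5 / 3 = 1/15.
So any delta <= 1/15 works. Conversely, if delta > 1/15, then x = -2 + 1/15 satisfies |x - (-2)| = 1/15 < delta but |f(x) - f(-2)| = 3 * 1/15 = 1/5, which is not < 1/5; so no larger delta works.
Hence the largest such delta is 1/15.

1/15


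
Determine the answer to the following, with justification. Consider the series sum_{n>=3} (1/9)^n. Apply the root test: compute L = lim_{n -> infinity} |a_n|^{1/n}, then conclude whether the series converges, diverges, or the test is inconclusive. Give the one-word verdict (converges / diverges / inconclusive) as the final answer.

Let a_n denote the general term. Form |a_n|^(1/n) and simplify:
|a_n|^(1/n) = 1/9
Take the limit as n -> infinity: L = 1/9.
Since L = 1/9 < 1, the root test implies convergence.

converges


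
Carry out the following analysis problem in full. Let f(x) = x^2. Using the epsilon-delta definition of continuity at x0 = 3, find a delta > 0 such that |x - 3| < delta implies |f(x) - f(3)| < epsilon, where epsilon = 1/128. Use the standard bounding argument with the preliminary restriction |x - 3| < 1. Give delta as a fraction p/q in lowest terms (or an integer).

Factor: |x^2 - (3)^2| = |x - 3| * |x + 3|.
Impose |x - 3| < 1 first. Then |x + 3| = |(x - 3) + 2*(3)| <= |x - 3| + 2*|3| < 1 + 6 = 7.
So |x^2 - (3)^2| < delta * 7.
We need delta * 7 <= 1/128, i.e. delta <= 1/128/7 = 1/896.
Since 1/896 < 1, this is tighter than 1; take delta = 1/896.
So delta = 1/896 works.

1/896


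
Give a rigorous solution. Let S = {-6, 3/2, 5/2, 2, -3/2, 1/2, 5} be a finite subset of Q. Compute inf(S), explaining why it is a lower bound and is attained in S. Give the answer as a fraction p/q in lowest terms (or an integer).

S is finite, so inf(S) = min(S).
Sorted increasing:
-6, -3/2, 1/2, 3/2, 2, 5/2, 5
The extremum is -6.
For every x in S, x >= -6. And -6 is in S, so it is attained.
Therefore inf(S) = -6.

-6


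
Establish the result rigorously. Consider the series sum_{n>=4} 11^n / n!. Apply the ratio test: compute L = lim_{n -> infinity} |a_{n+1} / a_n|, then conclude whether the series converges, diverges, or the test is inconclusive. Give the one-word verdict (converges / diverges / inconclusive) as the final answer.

Let a_n denote the general term. Form the ratio a_{n+1}/a_n and simplify:
a_{n+1}/a_n = 11/(n + 1)
Take the limit as n -> infinity: L = 0.
Since L = 0 < 1, the ratio test implies the series converges.

converges


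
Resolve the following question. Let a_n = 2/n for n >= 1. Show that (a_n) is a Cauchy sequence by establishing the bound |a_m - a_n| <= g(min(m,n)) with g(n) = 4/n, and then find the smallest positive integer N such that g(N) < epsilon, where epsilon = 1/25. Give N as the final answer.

For any m, n >= 1, by the triangle inequality:
|a_m - a_n| = |2/m - 2/n| <= 2*1/m + 2*1/n <= 4/min(m,n).
So g(n) = 4/n bounds the Cauchy difference. Since g(n) -> 0, (a_n) is Cauchy.
Now solve g(N) < 1/25: 4/N < 1/25 <=> N > 4 / (1/25) = 100.
The smallest integer strictly greater than 100 is N = 101.
Check: g(101) = 4/101 = 4/101 < 1/25; g(100) = 1/25 >= 1/25. So N = 101.

101


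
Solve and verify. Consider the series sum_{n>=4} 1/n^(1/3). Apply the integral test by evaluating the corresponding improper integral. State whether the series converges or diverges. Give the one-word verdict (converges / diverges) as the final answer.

Let f(x) = x^(-1/3). Then f is positive, continuous, and decreasing on [4, infinity), so the integral test applies.
Compute the improper integral int_{4}^infinity f(x) dx:
  antiderivative F(x) = 3*x^(2/3)/2.
  As x -> infinity, F(x) -> infinity (since p = 1/3 < 1).
  So the integral diverges. By the integral test, the series diverges.

diverges


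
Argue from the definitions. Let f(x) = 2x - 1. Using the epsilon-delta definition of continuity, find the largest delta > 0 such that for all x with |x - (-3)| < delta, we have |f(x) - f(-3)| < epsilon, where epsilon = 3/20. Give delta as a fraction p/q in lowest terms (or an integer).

We compute f(-3) = 2*(-3) - 1 = -7.
|f(x) - f(-3)| = |2x - 1 - (-7)| = |2(x - (-3))| = 2|x - (-3)|.
We need 2|x - (-3)| < 3/20, i.e. |x - (-3)| < 3/20 / 2 = 3/40.
So any delta <= 3/40 works. Conversely, if delta > 3/40, then x = -3 + 3/40 satisfies |x - (-3)| = 3/40 < delta but |f(x) - f(-3)| = 2 * 3/40 = 3/20, which is not < 3/20; so no larger delta works.
Hence the largest such delta is 3/40.

3/40


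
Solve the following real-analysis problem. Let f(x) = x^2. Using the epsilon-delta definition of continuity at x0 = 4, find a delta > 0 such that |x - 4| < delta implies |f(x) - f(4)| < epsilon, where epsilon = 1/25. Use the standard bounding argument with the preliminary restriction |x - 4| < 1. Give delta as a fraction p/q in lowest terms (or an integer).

Factor: |x^2 - (4)^2| = |x - 4| * |x + 4|.
Impose |x - 4| < 1 first. Then |x + 4| = |(x - 4) + 2*(4)| <= |x - 4| + 2*|4| < 1 + 8 = 9.
So |x^2 - (4)^2| < delta * 9.
We need delta * 9 <= 1/25, i.e. delta <= 1/25/9 = 1/225.
Since 1/225 < 1, this is tighter than 1; take delta = 1/225.
So delta = 1/225 works.

1/225


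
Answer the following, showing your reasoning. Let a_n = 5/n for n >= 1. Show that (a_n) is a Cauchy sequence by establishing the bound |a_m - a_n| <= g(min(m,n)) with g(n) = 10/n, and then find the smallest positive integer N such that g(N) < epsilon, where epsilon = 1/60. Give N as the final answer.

For any m, n >= 1, by the triangle inequality:
|a_m - a_n| = |5/m - 5/n| <= 5*1/m + 5*1/n <= 10/min(m,n).
So g(n) = 10/n bounds the Cauchy difference. Since g(n) -> 0, (a_n) is Cauchy.
Now solve g(N) < 1/60: 10/N < 1/60 <=> N > 10 / (1/60) = 600.
The smallest integer strictly greater than 600 is N = 601.
Check: g(601) = 10/601 = 10/601 < 1/60; g(600) = 1/60 >= 1/60. So N = 601.

601


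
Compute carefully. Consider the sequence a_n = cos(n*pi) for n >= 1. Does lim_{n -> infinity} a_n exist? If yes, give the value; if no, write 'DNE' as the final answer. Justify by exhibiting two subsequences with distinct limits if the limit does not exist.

Examine the behaviour of a_n along subsequences.
cos(n*pi) = (-1)^n, so a_n = (-1)^n. a_{2k} = 1 -> 1. a_{2k+1} = -1 -> -1.
Since these two subsequential limits are 1 and -1, distinct, the full sequence cannot converge (a convergent sequence has all subsequences tending to the same limit). So lim a_n does not exist.

DNE


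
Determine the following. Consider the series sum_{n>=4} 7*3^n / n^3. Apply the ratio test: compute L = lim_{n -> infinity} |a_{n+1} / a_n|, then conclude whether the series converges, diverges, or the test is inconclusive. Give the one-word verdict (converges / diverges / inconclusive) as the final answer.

Let a_n denote the general term. Form the ratio a_{n+1}/a_n and simplify:
a_{n+1}/a_n = 3*n^3/(n + 1)^3
Take the limit as n -> infinity: L = 3.
Since L = 3 > 1 (or L = infinity), the ratio test implies the series diverges.

diverges


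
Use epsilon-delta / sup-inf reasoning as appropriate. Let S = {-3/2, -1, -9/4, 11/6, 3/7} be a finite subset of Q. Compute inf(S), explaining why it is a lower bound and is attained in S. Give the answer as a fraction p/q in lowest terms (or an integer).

S is finite, so inf(S) = min(S).
Sorted increasing:
-9/4, -3/2, -1, 3/7, 11/6
The extremum is -9/4.
For every x in S, x >= -9/4. And -9/4 is in S, so it is attained.
Therefore inf(S) = -9/4.

-9/4


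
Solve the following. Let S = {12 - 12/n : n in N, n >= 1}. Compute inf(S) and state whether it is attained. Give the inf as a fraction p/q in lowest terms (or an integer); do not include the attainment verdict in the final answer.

Analysis:
- Values: 0, 6, 8, 9, ... strictly increasing.
- Minimum is 0 (n=1); inf = 0 (attained).
- 12 - 12/n -> 12 from below; sup = 12, not attained.
Conclusion: inf(S) = 0, attained in S.

0


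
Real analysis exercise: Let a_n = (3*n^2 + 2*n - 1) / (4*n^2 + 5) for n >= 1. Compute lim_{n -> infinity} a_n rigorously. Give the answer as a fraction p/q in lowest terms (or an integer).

Divide numerator and denominator by n^2, the highest power:
numerator / n^2 = 3 + 2/n - 1/n^2
denominator / n^2 = 4 + 5/n^2
As n -> infinity, all terms of the form c/n^k (k >= 1) tend to 0.
So numerator / n^2 -> 3 and denominator / n^2 -> 4.
Therefore lim a_n = 3/4.

3/4


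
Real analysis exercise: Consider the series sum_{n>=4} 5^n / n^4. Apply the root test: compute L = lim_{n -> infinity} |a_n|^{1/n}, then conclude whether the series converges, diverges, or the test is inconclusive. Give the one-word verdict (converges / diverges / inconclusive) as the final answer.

Let a_n denote the general term. Form |a_n|^(1/n) and simplify:
|a_n|^(1/n) = 5/n^(4/n)
Take the limit as n -> infinity: L = 5.
Since L = 5 > 1, the root test implies divergence.

diverges


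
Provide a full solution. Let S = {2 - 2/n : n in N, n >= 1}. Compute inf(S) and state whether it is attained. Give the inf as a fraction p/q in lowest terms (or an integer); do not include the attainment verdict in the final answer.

Analysis:
- Values: 0, 1, 4/3, 3/2, ... strictly increasing.
- Minimum is 0 (n=1); inf = 0 (attained).
- 2 - 2/n -> 2 from below; sup = 2, not attained.
Conclusion: inf(S) = 0, attained in S.

0


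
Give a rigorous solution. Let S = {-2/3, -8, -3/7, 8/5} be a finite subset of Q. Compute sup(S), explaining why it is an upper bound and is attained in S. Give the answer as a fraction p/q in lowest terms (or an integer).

S is finite, so sup(S) = max(S).
Sorted decreasing:
8/5, -3/7, -2/3, -8
The extremum is 8/5.
For every x in S, x <= 8/5. And 8/5 is in S, so it is attained.
Therefore sup(S) = 8/5.

8/5


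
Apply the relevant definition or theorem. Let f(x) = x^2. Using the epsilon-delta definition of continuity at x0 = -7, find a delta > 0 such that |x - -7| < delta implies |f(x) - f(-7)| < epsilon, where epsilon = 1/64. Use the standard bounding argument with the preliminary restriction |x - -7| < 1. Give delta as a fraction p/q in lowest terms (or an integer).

Factor: |x^2 - (-7)^2| = |x - -7| * |x + -7|.
Impose |x - -7| < 1 first. Then |x + -7| = |(x - -7) + 2*(-7)| <= |x - -7| + 2*|-7| < 1 + 14 = 15.
So |x^2 - (-7)^2| < delta * 15.
We need delta * 15 <= 1/64, i.e. delta <= 1/64/15 = 1/960.
Since 1/960 < 1, this is tighter than 1; take delta = 1/960.
So delta = 1/960 works.

1/960


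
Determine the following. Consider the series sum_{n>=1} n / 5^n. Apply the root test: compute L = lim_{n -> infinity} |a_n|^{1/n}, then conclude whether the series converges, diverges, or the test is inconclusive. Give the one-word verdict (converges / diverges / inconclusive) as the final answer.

Let a_n denote the general term. Form |a_n|^(1/n) and simplify:
|a_n|^(1/n) = n^(1/n)/5
Take the limit as n -> infinity: L = 1/5.
Since L = 1/5 < 1, the root test implies convergence.

converges


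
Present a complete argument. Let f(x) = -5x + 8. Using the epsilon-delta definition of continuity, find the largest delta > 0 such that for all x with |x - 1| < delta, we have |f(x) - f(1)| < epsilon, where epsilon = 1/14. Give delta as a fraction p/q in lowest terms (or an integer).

We compute f(1) = -5*(1) + 8 = 3.
|f(x) - f(1)| = |-5x + 8 - (3)| = |-5(x - 1)| = 5|x - 1|.
We need 5|x - 1| < 1/14, i.e. |x - 1| < 1/14 / 5 = 1/70.
So any delta <= 1/70 works. Conversely, if delta > 1/70, then x = 1 + 1/70 satisfies |x - 1| = 1/70 < delta but |f(x) - f(1)| = 5 * 1/70 = 1/14, which is not < 1/14; so no larger delta works.
Hence the largest such delta is 1/70.

1/70


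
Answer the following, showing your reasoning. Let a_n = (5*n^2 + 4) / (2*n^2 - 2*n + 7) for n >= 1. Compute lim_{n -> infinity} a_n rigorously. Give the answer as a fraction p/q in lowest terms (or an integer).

Divide numerator and denominator by n^2, the highest power:
numerator / n^2 = 5 + 4/n^2
denominator / n^2 = 2 - 2/n + 7/n^2
As n -> infinity, all terms of the form c/n^k (k >= 1) tend to 0.
So numerator / n^2 -> 5 and denominator / n^2 -> 2.
Therefore lim a_n = 5/2.

5/2


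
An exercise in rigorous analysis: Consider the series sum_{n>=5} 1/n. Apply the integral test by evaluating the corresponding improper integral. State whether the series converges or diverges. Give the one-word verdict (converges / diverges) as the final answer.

Let f(x) = 1/x. Then f is positive, continuous, and decreasing on [5, infinity), so the integral test applies.
Compute the improper integral int_{5}^infinity f(x) dx:
  antiderivative F(x) = log(x).
  As x -> infinity, log(x) -> infinity.
  So int = infinity - log(5) = infinity. By the integral test, the series diverges.

diverges


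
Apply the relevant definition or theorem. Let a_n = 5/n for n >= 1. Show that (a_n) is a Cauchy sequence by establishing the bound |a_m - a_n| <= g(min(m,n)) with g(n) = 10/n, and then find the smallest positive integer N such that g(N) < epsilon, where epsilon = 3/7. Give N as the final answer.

For any m, n >= 1, by the triangle inequality:
|a_m - a_n| = |5/m - 5/n| <= 5*1/m + 5*1/n <= 10/min(m,n).
So g(n) = 10/n bounds the Cauchy difference. Since g(n) -> 0, (a_n) is Cauchy.
Now solve g(N) < 3/7: 10/N < 3/7 <=> N > 10 / (3/7) = 70/3.
The smallest integer strictly greater than 70/3 is N = 24.
Check: g(24) = 10/24 = 5/12 < 3/7; g(23) = 10/23 >= 3/7. So N = 24.

24


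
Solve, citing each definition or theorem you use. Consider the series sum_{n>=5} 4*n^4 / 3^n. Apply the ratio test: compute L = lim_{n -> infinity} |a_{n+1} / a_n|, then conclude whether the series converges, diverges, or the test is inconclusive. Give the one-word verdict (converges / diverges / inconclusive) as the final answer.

Let a_n denote the general term. Form the ratio a_{n+1}/a_n and simplify:
a_{n+1}/a_n = (n + 1)^4/(3*n^4)
Take the limit as n -> infinity: L = 1/3.
Since L = 1/3 < 1, the ratio test implies the series converges.

converges


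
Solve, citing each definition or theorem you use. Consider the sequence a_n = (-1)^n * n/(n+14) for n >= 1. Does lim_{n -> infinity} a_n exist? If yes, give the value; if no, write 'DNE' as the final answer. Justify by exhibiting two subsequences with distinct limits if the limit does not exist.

Examine the behaviour of a_n along subsequences.
a_{2k} = 2k/(2k+14) -> 1. a_{2k+1} = -(2k+1)/(2k+15) -> -1.
Since these two subsequential limits are 1 and -1, distinct, the full sequence cannot converge (a convergent sequence has all subsequences tending to the same limit). So lim a_n does not exist.

DNE


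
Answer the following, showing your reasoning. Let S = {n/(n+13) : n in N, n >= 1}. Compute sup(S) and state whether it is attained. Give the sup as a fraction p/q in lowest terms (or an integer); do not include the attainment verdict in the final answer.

Analysis:
- Values: 1/14, 2/15, 3/16, 4/17, ... strictly increasing.
- Minimum is 1/14 (n=1); inf = 1/14 (attained).
- n/(n+13) = 1 - 13/(n+13) -> 1 from below as n -> infinity, and never equals 1.
- So sup = 1 (not attained).
Conclusion: sup(S) = 1, not attained in S.

1


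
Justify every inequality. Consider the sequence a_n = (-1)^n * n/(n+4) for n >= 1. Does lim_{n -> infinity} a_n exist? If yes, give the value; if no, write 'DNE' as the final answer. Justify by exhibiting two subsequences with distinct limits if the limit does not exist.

Examine the behaviour of a_n along subsequences.
a_{2k} = 2k/(2k+4) -> 1. a_{2k+1} = -(2k+1)/(2k+5) -> -1.
Since these two subsequential limits are 1 and -1, distinct, the full sequence cannot converge (a convergent sequence has all subsequences tending to the same limit). So lim a_n does not exist.

DNE


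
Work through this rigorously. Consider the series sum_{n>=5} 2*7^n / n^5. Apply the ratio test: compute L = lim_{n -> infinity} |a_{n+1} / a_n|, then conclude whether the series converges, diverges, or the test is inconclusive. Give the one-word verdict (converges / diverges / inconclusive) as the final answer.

Let a_n denote the general term. Form the ratio a_{n+1}/a_n and simplify:
a_{n+1}/a_n = 7*n^5/(n + 1)^5
Take the limit as n -> infinity: L = 7.
Since L = 7 > 1 (or L = infinity), the ratio test implies the series diverges.

diverges


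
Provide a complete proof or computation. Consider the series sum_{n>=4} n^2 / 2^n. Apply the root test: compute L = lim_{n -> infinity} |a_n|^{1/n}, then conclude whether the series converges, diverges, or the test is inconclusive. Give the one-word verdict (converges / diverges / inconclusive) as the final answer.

Let a_n denote the general term. Form |a_n|^(1/n) and simplify:
|a_n|^(1/n) = n^(2/n)/2
Take the limit as n -> infinity: L = 1/2.
Since L = 1/2 < 1, the root test implies convergence.

converges


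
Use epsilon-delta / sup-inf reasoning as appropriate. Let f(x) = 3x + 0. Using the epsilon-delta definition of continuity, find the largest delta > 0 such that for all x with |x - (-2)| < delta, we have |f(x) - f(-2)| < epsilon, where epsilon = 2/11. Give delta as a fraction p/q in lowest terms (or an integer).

We compute f(-2) = 3*(-2) + 0 = -6.
|f(x) - f(-2)| = |3x + 0 - (-6)| = |3(x - (-2))| = 3|x - (-2)|.
We need 3|x - (-2)| < 2/11, i.e. |x - (-2)| < 2/11 / 3 = 2/33.
So any delta <= 2/33 works. Conversely, if delta > 2/33, then x = -2 + 2/33 satisfies |x - (-2)| = 2/33 < delta but |f(x) - f(-2)| = 3 * 2/33 = 2/11, which is not < 2/11; so no larger delta works.
Hence the largest such delta is 2/33.

2/33


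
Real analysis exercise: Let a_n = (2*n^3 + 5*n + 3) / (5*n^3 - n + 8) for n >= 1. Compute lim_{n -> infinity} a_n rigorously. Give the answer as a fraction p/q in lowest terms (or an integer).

Divide numerator and denominator by n^3, the highest power:
numerator / n^3 = 2 + 5/n^2 + 3/n^3
denominator / n^3 = 5 - 1/n^2 + 8/n^3
As n -> infinity, all terms of the form c/n^k (k >= 1) tend to 0.
So numerator / n^3 -> 2 and denominator / n^3 -> 5.
Therefore lim a_n = 2/5.

2/5


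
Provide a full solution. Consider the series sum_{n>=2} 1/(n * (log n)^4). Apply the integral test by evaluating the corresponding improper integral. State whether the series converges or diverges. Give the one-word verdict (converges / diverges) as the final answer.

Let f(x) = 1/(x*log(x)^4). Then f is positive, continuous, and decreasing on [2, infinity), so the integral test applies.
Compute the improper integral int_{2}^infinity f(x) dx:
  antiderivative F(x) = -1/(3*log(x)^3).
  F(x) -> 0 as x -> infinity.  int = 0 - F(2) = 1/(3*log(2)^3) < infinity. By the integral test, the series converges.

converges


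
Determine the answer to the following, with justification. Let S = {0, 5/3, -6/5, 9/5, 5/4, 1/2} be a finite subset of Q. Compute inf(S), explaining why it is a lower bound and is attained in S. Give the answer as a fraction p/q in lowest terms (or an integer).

S is finite, so inf(S) = min(S).
Sorted increasing:
-6/5, 0, 1/2, 5/4, 5/3, 9/5
The extremum is -6/5.
For every x in S, x >= -6/5. And -6/5 is in S, so it is attained.
Therefore inf(S) = -6/5.

-6/5


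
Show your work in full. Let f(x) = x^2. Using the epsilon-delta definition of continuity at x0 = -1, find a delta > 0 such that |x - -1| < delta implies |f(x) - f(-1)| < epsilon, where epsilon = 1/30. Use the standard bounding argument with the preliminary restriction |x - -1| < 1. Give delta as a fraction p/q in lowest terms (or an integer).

Factor: |x^2 - (-1)^2| = |x - -1| * |x + -1|.
Impose |x - -1| < 1 first. Then |x + -1| = |(x - -1) + 2*(-1)| <= |x - -1| + 2*|-1| < 1 + 2 = 3.
So |x^2 - (-1)^2| < delta * 3.
We need delta * 3 <= 1/30, i.e. delta <= 1/30/3 = 1/90.
Since 1/90 < 1, this is tighter than 1; take delta = 1/90.
So delta = 1/90 works.

1/90


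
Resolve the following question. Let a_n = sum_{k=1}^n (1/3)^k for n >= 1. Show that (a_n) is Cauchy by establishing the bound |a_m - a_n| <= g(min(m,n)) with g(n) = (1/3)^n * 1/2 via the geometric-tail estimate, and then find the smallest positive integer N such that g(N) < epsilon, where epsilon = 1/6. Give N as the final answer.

For m > n >= 1: |a_m - a_n| = sum_{k=n+1}^m (1/3)^k < sum_{k=n+1}^infinity (1/3)^k = (1/3)^(n+1) / (1 - 1/3) = (1/3)^n * (1/3) * (3/2) = (1/3)^n * 1/2.
So g(n) = (1/3)^n / 2. Since g(n) -> 0, (a_n) is Cauchy.
Now solve g(N) < 1/6: (1/3)^N / 2 < 1/6 <=> 3^N > 1 / (2 * 1/6) = 3.
Check powers of 3: 3^1 = 3 <= 3, 3^2 = 9 > 3.
So the smallest such N is 2. Check: g(2) = 1/(2 * 9) = 1/18 < 1/6.

2


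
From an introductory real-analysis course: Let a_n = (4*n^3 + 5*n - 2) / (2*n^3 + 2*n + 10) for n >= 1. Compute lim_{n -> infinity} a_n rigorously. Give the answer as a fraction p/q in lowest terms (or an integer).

Divide numerator and denominator by n^3, the highest power:
numerator / n^3 = 4 + 5/n^2 - 2/n^3
denominator / n^3 = 2 + 2/n^2 + 10/n^3
As n -> infinity, all terms of the form c/n^k (k >= 1) tend to 0.
So numerator / n^3 -> 4 and denominator / n^3 -> 2.
Therefore lim a_n = 2.

2


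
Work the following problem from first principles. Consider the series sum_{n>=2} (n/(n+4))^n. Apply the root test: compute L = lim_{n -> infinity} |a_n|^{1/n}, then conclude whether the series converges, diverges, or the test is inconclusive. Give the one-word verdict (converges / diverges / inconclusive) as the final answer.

Let a_n denote the general term. Form |a_n|^(1/n) and simplify:
|a_n|^(1/n) = n/(n + 4)
Take the limit as n -> infinity: L = 1.
Since L = 1, the root test is inconclusive. (In fact a_n = (n/(n+4))^n -> e^(-4) != 0, so the nth-term test shows divergence; but the root test itself gives no conclusion.)

inconclusive


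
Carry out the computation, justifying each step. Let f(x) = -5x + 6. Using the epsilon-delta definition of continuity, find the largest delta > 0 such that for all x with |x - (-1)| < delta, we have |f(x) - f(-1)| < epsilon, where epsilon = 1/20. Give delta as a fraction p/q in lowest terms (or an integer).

We compute f(-1) = -5*(-1) + 6 = 11.
|f(x) - f(-1)| = |-5x + 6 - (11)| = |-5(x - (-1))| = 5|x - (-1)|.
We need 5|x - (-1)| < 1/20, i.e. |x - (-1)| < 1/20 / 5 = 1/100.
So any delta <= 1/100 works. Conversely, if delta > 1/100, then x = -1 + 1/100 satisfies |x - (-1)| = 1/100 < delta but |f(x) - f(-1)| = 5 * 1/100 = 1/20, which is not < 1/20; so no larger delta works.
Hence the largest such delta is 1/100.

1/100


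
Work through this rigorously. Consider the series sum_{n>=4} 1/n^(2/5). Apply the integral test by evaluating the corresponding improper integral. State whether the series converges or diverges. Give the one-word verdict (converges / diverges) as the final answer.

Let f(x) = x^(-2/5). Then f is positive, continuous, and decreasing on [4, infinity), so the integral test applies.
Compute the improper integral int_{4}^infinity f(x) dx:
  antiderivative F(x) = 5*x^(3/5)/3.
  As x -> infinity, F(x) -> infinity (since p = 2/5 < 1).
  So the integral diverges. By the integral test, the series diverges.

diverges


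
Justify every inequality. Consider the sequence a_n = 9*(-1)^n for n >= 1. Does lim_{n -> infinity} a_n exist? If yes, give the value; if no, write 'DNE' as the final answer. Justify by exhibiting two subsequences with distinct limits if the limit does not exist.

Examine the behaviour of a_n along subsequences.
Even-n subsequence a_{2k} = 9 -> 9. Odd-n subsequence a_{2k+1} = -9 -> -9.
Since these two subsequential limits are 9 and -9, distinct, the full sequence cannot converge (a convergent sequence has all subsequences tending to the same limit). So lim a_n does not exist.

DNE


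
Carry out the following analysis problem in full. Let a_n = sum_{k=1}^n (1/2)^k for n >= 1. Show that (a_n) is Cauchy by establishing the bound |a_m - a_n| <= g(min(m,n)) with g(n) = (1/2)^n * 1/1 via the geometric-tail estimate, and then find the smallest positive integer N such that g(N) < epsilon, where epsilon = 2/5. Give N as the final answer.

For m > n >= 1: |a_m - a_n| = sum_{k=n+1}^m (1/2)^k < sum_{k=n+1}^infinity (1/2)^k = (1/2)^(n+1) / (1 - 1/2) = (1/2)^n * (1/2) * (2/1) = (1/2)^n * 1/1.
So g(n) = (1/2)^n / 1. Since g(n) -> 0, (a_n) is Cauchy.
Now solve g(N) < 2/5: (1/2)^N / 1 < 2/5 <=> 2^N > 1 / (1 * 2/5) = 5/2.
Check powers of 2: 2^1 = 2 <= 5/2, 2^2 = 4 > 5/2.
So the smallest such N is 2. Check: g(2) = 1/(1 * 4) = 1/4 < 2/5.

2


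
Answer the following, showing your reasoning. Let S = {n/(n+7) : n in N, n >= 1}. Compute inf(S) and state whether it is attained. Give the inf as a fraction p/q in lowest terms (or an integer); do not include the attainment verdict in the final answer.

Analysis:
- Values: 1/8, 2/9, 3/10, 4/11, ... strictly increasing.
- Minimum is 1/8 (n=1); inf = 1/8 (attained).
- n/(n+7) = 1 - 7/(n+7) -> 1 from below as n -> infinity, and never equals 1.
- So sup = 1 (not attained).
Conclusion: inf(S) = 1/8, attained in S.

1/8


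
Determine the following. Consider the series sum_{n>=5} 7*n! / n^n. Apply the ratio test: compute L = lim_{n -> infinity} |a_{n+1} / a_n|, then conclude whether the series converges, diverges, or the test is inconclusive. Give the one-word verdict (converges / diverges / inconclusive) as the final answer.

Let a_n denote the general term. Form the ratio a_{n+1}/a_n and simplify:
a_{n+1}/a_n = (n/(n + 1))^n
Take the limit as n -> infinity: L = exp(-1).
Since L = exp(-1) < 1, the ratio test implies the series converges.

converges


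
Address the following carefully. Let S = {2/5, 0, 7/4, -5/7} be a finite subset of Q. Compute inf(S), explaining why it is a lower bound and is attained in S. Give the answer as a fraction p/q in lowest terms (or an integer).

S is finite, so inf(S) = min(S).
Sorted increasing:
-5/7, 0, 2/5, 7/4
The extremum is -5/7.
For every x in S, x >= -5/7. And -5/7 is in S, so it is attained.
Therefore inf(S) = -5/7.

-5/7


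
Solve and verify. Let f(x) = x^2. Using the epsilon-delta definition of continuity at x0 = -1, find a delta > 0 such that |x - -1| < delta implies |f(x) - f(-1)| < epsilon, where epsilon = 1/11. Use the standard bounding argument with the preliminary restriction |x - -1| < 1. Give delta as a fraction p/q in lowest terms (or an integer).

Factor: |x^2 - (-1)^2| = |x - -1| * |x + -1|.
Impose |x - -1| < 1 first. Then |x + -1| = |(x - -1) + 2*(-1)| <= |x - -1| + 2*|-1| < 1 + 2 = 3.
So |x^2 - (-1)^2| < delta * 3.
We need delta * 3 <= 1/11, i.e. delta <= 1/11/3 = 1/33.
Since 1/33 < 1, this is tighter than 1; take delta = 1/33.
So delta = 1/33 works.

1/33


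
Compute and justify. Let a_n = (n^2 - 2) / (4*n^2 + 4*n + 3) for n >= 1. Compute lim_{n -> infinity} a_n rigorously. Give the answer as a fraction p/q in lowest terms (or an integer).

Divide numerator and denominator by n^2, the highest power:
numerator / n^2 = 1 - 2/n^2
denominator / n^2 = 4 + 4/n + 3/n^2
As n -> infinity, all terms of the form c/n^k (k >= 1) tend to 0.
So numerator / n^2 -> 1 and denominator / n^2 -> 4.
Therefore lim a_n = 1/4.

1/4


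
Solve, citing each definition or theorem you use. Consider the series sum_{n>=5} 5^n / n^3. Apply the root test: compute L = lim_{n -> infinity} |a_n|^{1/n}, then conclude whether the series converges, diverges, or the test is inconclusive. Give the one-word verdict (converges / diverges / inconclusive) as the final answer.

Let a_n denote the general term. Form |a_n|^(1/n) and simplify:
|a_n|^(1/n) = 5/n^(3/n)
Take the limit as n -> infinity: L = 5.
Since L = 5 > 1, the root test implies divergence.

diverges


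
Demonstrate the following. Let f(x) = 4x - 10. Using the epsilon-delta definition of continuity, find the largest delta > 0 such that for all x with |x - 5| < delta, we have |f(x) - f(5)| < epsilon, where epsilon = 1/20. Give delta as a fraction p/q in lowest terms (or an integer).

We compute f(5) = 4*(5) - 10 = 10.
|f(x) - f(5)| = |4x - 10 - (10)| = |4(x - 5)| = 4|x - 5|.
We need 4|x - 5| < 1/20, i.e. |x - 5| < 1/20 / 4 = 1/80.
So any delta <= 1/80 works. Conversely, if delta > 1/80, then x = 5 + 1/80 satisfies |x - 5| = 1/80 < delta but |f(x) - f(5)| = 4 * 1/80 = 1/20, which is not < 1/20; so no larger delta works.
Hence the largest such delta is 1/80.

1/80


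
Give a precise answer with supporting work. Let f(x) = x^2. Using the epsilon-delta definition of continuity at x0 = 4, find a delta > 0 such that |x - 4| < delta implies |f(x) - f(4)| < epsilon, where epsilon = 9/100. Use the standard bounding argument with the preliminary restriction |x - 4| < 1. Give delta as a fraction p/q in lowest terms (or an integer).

Factor: |x^2 - (4)^2| = |x - 4| * |x + 4|.
Impose |x - 4| < 1 first. Then |x + 4| = |(x - 4) + 2*(4)| <= |x - 4| + 2*|4| < 1 + 8 = 9.
So |x^2 - (4)^2| < delta * 9.
We need delta * 9 <= 9/100, i.e. delta <= 9/100/9 = 1/100.
Since 1/100 < 1, this is tighter than 1; take delta = 1/100.
So delta = 1/100 works.

1/100


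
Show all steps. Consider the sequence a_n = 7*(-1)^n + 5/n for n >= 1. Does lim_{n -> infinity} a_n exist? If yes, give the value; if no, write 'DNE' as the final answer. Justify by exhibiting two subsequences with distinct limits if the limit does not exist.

Examine the behaviour of a_n along subsequences.
a_{2k} = 7 + 5/(2k) -> 7. a_{2k+1} = -7 + 5/(2k+1) -> -7.
Since these two subsequential limits are 7 and -7, distinct, the full sequence cannot converge (a convergent sequence has all subsequences tending to the same limit). So lim a_n does not exist.

DNE


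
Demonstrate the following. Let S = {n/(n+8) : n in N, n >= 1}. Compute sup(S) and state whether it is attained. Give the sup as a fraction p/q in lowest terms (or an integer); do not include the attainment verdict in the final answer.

Analysis:
- Values: 1/9, 1/5, 3/11, 1/3, ... strictly increasing.
- Minimum is 1/9 (n=1); inf = 1/9 (attained).
- n/(n+8) = 1 - 8/(n+8) -> 1 from below as n -> infinity, and never equals 1.
- So sup = 1 (not attained).
Conclusion: sup(S) = 1, not attained in S.

1


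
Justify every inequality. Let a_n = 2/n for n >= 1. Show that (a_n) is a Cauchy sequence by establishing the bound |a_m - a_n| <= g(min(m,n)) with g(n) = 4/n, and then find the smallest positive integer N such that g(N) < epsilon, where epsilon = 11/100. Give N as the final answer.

For any m, n >= 1, by the triangle inequality:
|a_m - a_n| = |2/m - 2/n| <= 2*1/m + 2*1/n <= 4/min(m,n).
So g(n) = 4/n bounds the Cauchy difference. Since g(n) -> 0, (a_n) is Cauchy.
Now solve g(N) < 11/100: 4/N < 11/100 <=> N > 4 / (11/100) = 400/11.
The smallest integer strictly greater than 400/11 is N = 37.
Check: g(37) = 4/37 = 4/37 < 11/100; g(36) = 1/9 >= 11/100. So N = 37.

37


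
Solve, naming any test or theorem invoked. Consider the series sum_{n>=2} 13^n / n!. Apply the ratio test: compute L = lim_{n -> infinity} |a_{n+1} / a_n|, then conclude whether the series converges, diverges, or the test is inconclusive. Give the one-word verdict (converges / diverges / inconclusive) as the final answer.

Let a_n denote the general term. Form the ratio a_{n+1}/a_n and simplify:
a_{n+1}/a_n = 13/(n + 1)
Take the limit as n -> infinity: L = 0.
Since L = 0 < 1, the ratio test implies the series converges.

converges


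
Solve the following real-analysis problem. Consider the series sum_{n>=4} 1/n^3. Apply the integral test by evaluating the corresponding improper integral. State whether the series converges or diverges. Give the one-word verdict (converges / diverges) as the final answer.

Let f(x) = x^(-3). Then f is positive, continuous, and decreasing on [4, infinity), so the integral test applies.
Compute the improper integral int_{4}^infinity f(x) dx:
  antiderivative F(x) = -1/(2*x^2).
  As x -> infinity, F(x) -> 0 (since p = 3 > 1).
  So int = F(infinity) - F(4) = 0 - (-1/32) = 1/32.
  Finite, so by the integral test, the series converges.

converges


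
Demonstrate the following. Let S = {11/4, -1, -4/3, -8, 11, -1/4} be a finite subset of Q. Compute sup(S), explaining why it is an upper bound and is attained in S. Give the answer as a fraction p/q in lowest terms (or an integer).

S is finite, so sup(S) = max(S).
Sorted decreasing:
11, 11/4, -1/4, -1, -4/3, -8
The extremum is 11.
For every x in S, x <= 11. And 11 is in S, so it is attained.
Therefore sup(S) = 11.

11


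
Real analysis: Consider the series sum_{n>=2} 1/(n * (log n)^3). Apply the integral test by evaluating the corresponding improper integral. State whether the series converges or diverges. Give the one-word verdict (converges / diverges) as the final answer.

Let f(x) = 1/(x*log(x)^3). Then f is positive, continuous, and decreasing on [2, infinity), so the integral test applies.
Compute the improper integral int_{2}^infinity f(x) dx:
  antiderivative F(x) = -1/(2*log(x)^2).
  F(x) -> 0 as x -> infinity.  int = 0 - F(2) = 1/(2*log(2)^2) < infinity. By the integral test, the series converges.

converges


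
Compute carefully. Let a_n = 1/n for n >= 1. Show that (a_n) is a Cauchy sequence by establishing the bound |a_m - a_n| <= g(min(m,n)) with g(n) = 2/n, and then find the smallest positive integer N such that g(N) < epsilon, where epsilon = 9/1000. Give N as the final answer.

For any m, n >= 1, by the triangle inequality:
|a_m - a_n| = |1/m - 1/n| <= 1/m + 1/n <= 2/min(m,n).
So g(n) = 2/n bounds the Cauchy difference. Since g(n) -> 0, (a_n) is Cauchy.
Now solve g(N) < 9/1000: 2/N < 9/1000 <=> N > 2 / (9/1000) = 2000/9.
The smallest integer strictly greater than 2000/9 is N = 223.
Check: g(223) = 2/223 = 2/223 < 9/1000; g(222) = 1/111 >= 9/1000. So N = 223.

223
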